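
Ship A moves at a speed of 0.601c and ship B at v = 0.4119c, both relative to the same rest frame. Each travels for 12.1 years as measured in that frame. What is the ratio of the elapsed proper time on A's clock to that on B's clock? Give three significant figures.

τ_A/τ_B = 0.877

A: γ = 1/√(1 − 0.601²) = 1/√0.6388 = 1.251. B: γ = 1/√(1 − 0.4119²) = 1/√0.8303 = 1.097.
τ_A/τ_B = γ_B/γ_A = 1.097/1.251 = 0.8771, so τ_A/τ_B = 0.8771.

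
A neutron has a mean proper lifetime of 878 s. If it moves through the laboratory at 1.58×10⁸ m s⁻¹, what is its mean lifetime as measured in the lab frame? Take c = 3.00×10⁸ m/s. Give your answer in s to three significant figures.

Δt = 1030 s

β = 1.58×10⁸/3.00×10⁸ = 0.5267; γ = 1/√(1 − 0.5267²) = 1.176
The rest-frame lifetime is the proper time; the lab measures the dilated interval Δt = γτ₀ = 1.176 × 878 s.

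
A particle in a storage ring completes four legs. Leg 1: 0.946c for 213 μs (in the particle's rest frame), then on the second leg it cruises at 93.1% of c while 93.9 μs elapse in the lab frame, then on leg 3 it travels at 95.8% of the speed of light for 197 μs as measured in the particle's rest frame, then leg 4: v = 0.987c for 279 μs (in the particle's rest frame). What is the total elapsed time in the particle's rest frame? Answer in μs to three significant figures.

τ = 723 μs

Leg 1: 213 μs is already measured in the particle's rest frame.
Leg 2: β = 0.931; γ = 1/√(1 − 0.931²) = 1/√0.1332 = 2.740; τ_2 = 93.9/2.740 = 34.28 μs.
Leg 3: 197 μs is already measured in the particle's rest frame.
Leg 4: 279 μs is already measured in the particle's rest frame.
Total: 213.0 + 34.28 + 197.0 + 279.0 μs.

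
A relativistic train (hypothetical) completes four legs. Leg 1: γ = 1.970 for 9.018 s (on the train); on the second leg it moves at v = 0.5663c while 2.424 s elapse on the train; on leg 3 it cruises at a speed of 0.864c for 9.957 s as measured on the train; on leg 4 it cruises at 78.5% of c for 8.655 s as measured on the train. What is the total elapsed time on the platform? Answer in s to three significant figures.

Δt = 54.5 s

Leg 1: γ = 1.970; Δt_1 = 1.970 × 9.018 = 17.77 s.
Leg 2: γ = 1/√(1 − 0.5663²) = 1/√0.6793 = 1.213; Δt_2 = 1.213 × 2.424 = 2.941 s.
Leg 3: γ = 1/√(1 − 0.864²) = 1/√0.2535 = 1.986; Δt_3 = 1.986 × 9.957 = 19.78 s.
Leg 4: β = 0.785; γ = 1/√(1 − 0.785²) = 1/√0.3838 = 1.614; Δt_4 = 1.614 × 8.655 = 13.97 s.
Total: 17.77 + 2.941 + 19.78 + 13.97 s.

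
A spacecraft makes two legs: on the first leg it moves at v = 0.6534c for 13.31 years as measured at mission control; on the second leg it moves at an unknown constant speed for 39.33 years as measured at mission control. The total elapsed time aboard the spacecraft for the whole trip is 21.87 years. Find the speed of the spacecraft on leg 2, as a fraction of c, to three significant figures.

β = 0.954

Leg 1: γ = 1/√(1 − 0.6534²) = 1/√0.5731 = 1.321; τ_1 = 13.31/1.321 = 10.08 years.
Leg 2: speed unknown; τ_2 = 39.33/γ_2.
Total proper time: 10.08 + τ_2 = 21.87, so τ_2 = 21.87 − 10.08 = 11.79 years.
γ_2 = 39.33/11.79 = 3.335; β = √(1 − 1/γ²) = √0.9101.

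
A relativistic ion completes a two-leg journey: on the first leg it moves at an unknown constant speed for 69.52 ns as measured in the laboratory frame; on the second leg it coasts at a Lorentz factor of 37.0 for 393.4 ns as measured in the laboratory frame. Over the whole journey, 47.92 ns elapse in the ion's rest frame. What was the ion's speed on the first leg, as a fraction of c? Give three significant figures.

Leg 1: speed unknown; τ_1 = 69.52/γ_1.
Leg 2: γ = 37.0; τ_2 = 393.4/37.00 = 10.63 ns.
Total proper time: τ_1 + 10.63 = 47.92, so τ_1 = 47.92 − 10.63 = 37.29 ns.
γ_1 = 69.52/37.29 = 1.864; β = √(1 − 1/γ²) = √0.7123.

β = 0.844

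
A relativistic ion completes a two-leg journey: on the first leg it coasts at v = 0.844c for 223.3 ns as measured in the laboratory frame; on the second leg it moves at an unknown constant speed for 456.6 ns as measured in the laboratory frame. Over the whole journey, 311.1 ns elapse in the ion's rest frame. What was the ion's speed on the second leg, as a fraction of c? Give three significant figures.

β = 0.908

Leg 1: γ = 1/√(1 − 0.844²) = 1/√0.2877 = 1.864; τ_1 = 223.3/1.864 = 119.8 ns.
Leg 2: speed unknown; τ_2 = 456.6/γ_2.
Total proper time: 119.8 + τ_2 = 311.1, so τ_2 = 311.1 − 119.8 = 191.3 ns.
γ_2 = 456.6/191.3 = 2.386; β = √(1 − 1/γ²) = √0.8244.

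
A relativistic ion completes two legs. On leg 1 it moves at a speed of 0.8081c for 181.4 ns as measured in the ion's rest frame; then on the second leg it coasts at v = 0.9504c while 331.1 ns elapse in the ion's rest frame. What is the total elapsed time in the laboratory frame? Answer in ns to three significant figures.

Leg 1: γ = 1/√(1 − 0.8081²) = 1/√0.3470 = 1.698; Δt_1 = 1.698 × 181.4 = 308.0 ns.
Leg 2: γ = 1/√(1 − 0.9504²) = 1/√0.09674 = 3.215; Δt_2 = 3.215 × 331.1 = 1065 ns.
Total: 308.0 + 1065 ns.

Δt = 1370 ns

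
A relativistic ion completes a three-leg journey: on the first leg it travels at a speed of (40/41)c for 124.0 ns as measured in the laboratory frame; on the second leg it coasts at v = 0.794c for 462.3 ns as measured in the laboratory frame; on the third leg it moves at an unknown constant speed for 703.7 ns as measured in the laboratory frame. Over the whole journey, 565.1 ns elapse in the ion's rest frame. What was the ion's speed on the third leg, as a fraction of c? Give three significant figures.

β = 0.931

Leg 1: γ = 1/√(1 − (40/41)²) = 41/9 ≈ 4.556; τ_1 = 124.0/4.556 = 27.22 ns.
Leg 2: γ = 1/√(1 − 0.794²) = 1/√0.3696 = 1.645; τ_2 = 462.3/1.645 = 281.0 ns.
Leg 3: speed unknown; τ_3 = 703.7/γ_3.
Total proper time: 27.22 + 281.0 + τ_3 = 565.1, so τ_3 = 565.1 − 308.3 = 256.8 ns.
γ_3 = 703.7/256.8 = 2.740; β = √(1 − 1/γ²) = √0.8668.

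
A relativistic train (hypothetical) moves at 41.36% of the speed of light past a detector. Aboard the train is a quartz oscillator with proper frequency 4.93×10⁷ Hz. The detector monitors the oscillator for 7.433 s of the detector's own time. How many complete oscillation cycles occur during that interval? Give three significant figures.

β = 0.4136; γ = 1/√(1 − 0.4136²) = 1/√0.8289 = 1.098
During 7.433 s of lab time, the oscillator's proper time advances by τ = Δt/γ = 7.433/1.098 = 6.767 s = 6.767×10⁰ s.
N = f × τ = 4.93×10⁷ × 6.767×10⁰ = 3.336×10⁸.

N = 3.34×10⁸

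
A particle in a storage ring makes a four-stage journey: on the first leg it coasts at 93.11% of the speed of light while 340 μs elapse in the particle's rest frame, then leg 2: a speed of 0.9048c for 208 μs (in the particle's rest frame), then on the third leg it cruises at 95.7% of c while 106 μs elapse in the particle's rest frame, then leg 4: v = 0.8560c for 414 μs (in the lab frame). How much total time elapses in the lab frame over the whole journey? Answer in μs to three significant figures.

Δt = 2200 μs

Leg 1: β = 0.9311; γ = 1/√(1 − 0.9311²) = 1/√0.1331 = 2.741; Δt_1 = 2.741 × 340 = 932.1 μs.
Leg 2: γ = 1/√(1 − 0.9048²) = 1/√0.1813 = 2.348; Δt_2 = 2.348 × 208 = 488.5 μs.
Leg 3: β = 0.957; γ = 1/√(1 − 0.957²) = 1/√0.08415 = 3.447; Δt_3 = 3.447 × 106 = 365.4 μs.
Leg 4: 414 μs is already measured in the lab frame.
Total: 932.1 + 488.5 + 365.4 + 414.0 μs.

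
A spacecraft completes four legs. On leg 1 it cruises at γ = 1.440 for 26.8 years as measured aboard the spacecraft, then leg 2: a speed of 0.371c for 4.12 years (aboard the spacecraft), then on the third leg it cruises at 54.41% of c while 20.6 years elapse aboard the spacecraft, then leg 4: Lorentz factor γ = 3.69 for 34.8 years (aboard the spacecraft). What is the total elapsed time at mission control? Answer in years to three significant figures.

Δt = 196 years

Leg 1: γ = 1.440; Δt_1 = 1.440 × 26.8 = 38.59 years.
Leg 2: γ = 1/√(1 − 0.371²) = 1/√0.8624 = 1.077; Δt_2 = 1.077 × 4.12 = 4.437 years.
Leg 3: β = 0.5441; γ = 1/√(1 − 0.5441²) = 1/√0.7040 = 1.192; Δt_3 = 1.192 × 20.6 = 24.55 years.
Leg 4: γ = 3.69; Δt_4 = 3.690 × 34.8 = 128.4 years.
Total: 38.59 + 4.437 + 24.55 + 128.4 years.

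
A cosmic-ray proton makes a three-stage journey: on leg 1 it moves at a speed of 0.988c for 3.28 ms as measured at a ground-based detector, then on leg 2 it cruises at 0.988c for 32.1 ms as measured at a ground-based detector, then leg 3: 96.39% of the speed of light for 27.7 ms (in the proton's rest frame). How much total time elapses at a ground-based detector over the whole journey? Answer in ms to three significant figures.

Δt = 139 ms

Leg 1: 3.28 ms is already measured at a ground-based detector.
Leg 2: 32.1 ms is already measured at a ground-based detector.
Leg 3: β = 0.9639; γ = 1/√(1 − 0.9639²) = 1/√0.07090 = 3.756; Δt_3 = 3.756 × 27.7 = 104.0 ms.
Total: 3.280 + 32.10 + 104.0 ms.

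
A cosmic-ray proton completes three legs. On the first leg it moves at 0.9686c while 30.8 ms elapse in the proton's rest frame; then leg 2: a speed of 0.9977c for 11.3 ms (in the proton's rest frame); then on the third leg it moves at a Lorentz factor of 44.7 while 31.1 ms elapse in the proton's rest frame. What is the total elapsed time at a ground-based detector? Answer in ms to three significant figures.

Leg 1: γ = 1/√(1 − 0.9686²) = 1/√0.06181 = 4.022; Δt_1 = 4.022 × 30.8 = 123.9 ms.
Leg 2: γ = 1/√(1 − 0.9977²) = 1/√0.004595 = 14.75; Δt_2 = 14.75 × 11.3 = 166.7 ms.
Leg 3: γ = 44.7; Δt_3 = 44.70 × 31.1 = 1390 ms.
Total: 123.9 + 166.7 + 1390 ms.

Δt = 1680 ms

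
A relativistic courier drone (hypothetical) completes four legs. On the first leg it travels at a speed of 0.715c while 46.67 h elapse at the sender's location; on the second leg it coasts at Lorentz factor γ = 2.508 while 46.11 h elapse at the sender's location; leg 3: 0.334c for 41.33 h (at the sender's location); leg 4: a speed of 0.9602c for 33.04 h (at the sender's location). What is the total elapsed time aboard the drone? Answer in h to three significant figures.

Leg 1: γ = 1/√(1 − 0.715²) = 1/√0.4888 = 1.430; τ_1 = 46.67/1.430 = 32.63 h.
Leg 2: γ = 2.508; τ_2 = 46.11/2.508 = 18.39 h.
Leg 3: γ = 1/√(1 − 0.334²) = 1/√0.8884 = 1.061; τ_3 = 41.33/1.061 = 38.96 h.
Leg 4: γ = 1/√(1 − 0.9602²) = 1/√0.07802 = 3.580; τ_4 = 33.04/3.580 = 9.229 h.
Total: 32.63 + 18.39 + 38.96 + 9.229 h.

τ = 99.2 h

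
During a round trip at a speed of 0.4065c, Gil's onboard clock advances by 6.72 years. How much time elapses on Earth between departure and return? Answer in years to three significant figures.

γ = 1/√(1 − 0.4065²) = 1/√0.8348 = 1.095
Earth-frame duration is the dilated interval: Δt = γτ = 1.095 × 6.72 years.

Δt = 7.36 years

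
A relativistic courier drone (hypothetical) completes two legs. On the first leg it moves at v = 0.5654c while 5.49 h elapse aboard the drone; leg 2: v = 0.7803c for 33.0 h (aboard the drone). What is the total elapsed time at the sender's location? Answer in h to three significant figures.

Δt = 59.4 h

Leg 1: γ = 1/√(1 − 0.5654²) = 1/√0.6803 = 1.212; Δt_1 = 1.212 × 5.49 = 6.656 h.
Leg 2: γ = 1/√(1 − 0.7803²) = 1/√0.3911 = 1.599; Δt_2 = 1.599 × 33.0 = 52.77 h.
Total: 6.656 + 52.77 h.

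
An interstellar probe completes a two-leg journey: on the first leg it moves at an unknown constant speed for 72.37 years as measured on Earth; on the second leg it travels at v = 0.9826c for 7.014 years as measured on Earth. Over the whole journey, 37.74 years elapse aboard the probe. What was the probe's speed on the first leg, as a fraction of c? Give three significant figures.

β = 0.864

Leg 1: speed unknown; τ_1 = 72.37/γ_1.
Leg 2: γ = 1/√(1 − 0.9826²) = 1/√0.03450 = 5.384; τ_2 = 7.014/5.384 = 1.303 years.
Total proper time: τ_1 + 1.303 = 37.74, so τ_1 = 37.74 − 1.303 = 36.44 years.
γ_1 = 72.37/36.44 = 1.986; β = √(1 − 1/γ²) = √0.7465.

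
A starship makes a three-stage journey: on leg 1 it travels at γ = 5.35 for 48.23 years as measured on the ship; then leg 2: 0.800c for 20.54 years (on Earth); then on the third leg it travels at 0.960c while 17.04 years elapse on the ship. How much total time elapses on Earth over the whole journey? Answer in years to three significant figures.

Leg 1: γ = 5.35; Δt_1 = 5.350 × 48.23 = 258.0 years.
Leg 2: 20.54 years is already measured on Earth.
Leg 3: γ = 1/√(1 − 0.960²) = 25/7 ≈ 3.571; Δt_3 = 3.571 × 17.04 = 60.86 years.
Total: 258.0 + 20.54 + 60.86 years.

Δt = 339 years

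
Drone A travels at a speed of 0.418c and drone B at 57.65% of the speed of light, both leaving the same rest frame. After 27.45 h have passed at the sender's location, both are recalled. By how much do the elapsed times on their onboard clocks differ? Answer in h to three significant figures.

|τ_A − τ_B| = 2.51 h

A: γ = 1/√(1 − 0.418²) = 1/√0.8253 = 1.101; τ_A = 27.45/1.101 = 24.94 h.
B: β = 0.5765; γ = 1/√(1 − 0.5765²) = 1/√0.6676 = 1.224; τ_B = 27.45/1.224 = 22.43 h.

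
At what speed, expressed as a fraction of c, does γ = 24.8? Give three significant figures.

β = 0.999

β = √(1 − 1/γ²) = √(1 − 1/24.8²) = √(1 − 0.001626) = √0.9984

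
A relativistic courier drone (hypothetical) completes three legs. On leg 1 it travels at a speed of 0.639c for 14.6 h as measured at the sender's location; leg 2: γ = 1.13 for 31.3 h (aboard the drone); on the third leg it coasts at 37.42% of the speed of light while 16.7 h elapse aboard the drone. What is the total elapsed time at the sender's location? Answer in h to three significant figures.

Δt = 68.0 h

Leg 1: 14.6 h is already measured at the sender's location.
Leg 2: γ = 1.13; Δt_2 = 1.130 × 31.3 = 35.37 h.
Leg 3: β = 0.3742; γ = 1/√(1 − 0.3742²) = 1/√0.8600 = 1.078; Δt_3 = 1.078 × 16.7 = 18.01 h.
Total: 14.60 + 35.37 + 18.01 h.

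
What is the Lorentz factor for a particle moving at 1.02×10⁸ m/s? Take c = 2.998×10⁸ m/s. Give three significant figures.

β = 1.02×10⁸/2.998×10⁸ = 0.3402; γ = 1/√(1 − 0.3402²) = 1.063

γ = 1.06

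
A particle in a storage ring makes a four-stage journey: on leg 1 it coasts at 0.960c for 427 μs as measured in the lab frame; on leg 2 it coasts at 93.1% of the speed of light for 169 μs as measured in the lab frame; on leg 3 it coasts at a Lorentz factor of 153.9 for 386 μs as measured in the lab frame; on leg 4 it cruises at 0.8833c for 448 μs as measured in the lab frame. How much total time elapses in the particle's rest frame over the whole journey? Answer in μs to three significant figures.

τ = 394 μs

Leg 1: γ = 1/√(1 − 0.960²) = 25/7 ≈ 3.571; τ_1 = 427/3.571 = 119.6 μs.
Leg 2: β = 0.931; γ = 1/√(1 − 0.931²) = 1/√0.1332 = 2.740; τ_2 = 169/2.740 = 61.69 μs.
Leg 3: γ = 153.9; τ_3 = 386/153.9 = 2.508 μs.
Leg 4: γ = 1/√(1 − 0.8833²) = 1/√0.2198 = 2.133; τ_4 = 448/2.133 = 210.0 μs.
Total: 119.6 + 61.69 + 2.508 + 210.0 μs.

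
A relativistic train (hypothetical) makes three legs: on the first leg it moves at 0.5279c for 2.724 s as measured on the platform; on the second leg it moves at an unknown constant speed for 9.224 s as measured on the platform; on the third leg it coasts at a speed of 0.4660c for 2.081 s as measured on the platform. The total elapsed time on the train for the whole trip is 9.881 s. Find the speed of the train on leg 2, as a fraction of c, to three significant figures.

Leg 1: γ = 1/√(1 − 0.5279²) = 1/√0.7213 = 1.177; τ_1 = 2.724/1.177 = 2.314 s.
Leg 2: speed unknown; τ_2 = 9.224/γ_2.
Leg 3: γ = 1/√(1 − 0.4660²) = 1/√0.7828 = 1.130; τ_3 = 2.081/1.130 = 1.841 s.
Total proper time: 2.314 + τ_2 + 1.841 = 9.881, so τ_2 = 9.881 − 4.155 = 5.726 s.
γ_2 = 9.224/5.726 = 1.611; β = √(1 − 1/γ²) = √0.6146.

β = 0.784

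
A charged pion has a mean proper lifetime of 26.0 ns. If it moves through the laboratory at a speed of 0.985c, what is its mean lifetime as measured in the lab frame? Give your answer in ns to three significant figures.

γ = 1/√(1 − 0.985²) = 1/√0.02977 = 5.795
The rest-frame lifetime is the proper time; the lab measures the dilated interval Δt = γτ₀ = 5.795 × 26.0 ns.

Δt = 151 ns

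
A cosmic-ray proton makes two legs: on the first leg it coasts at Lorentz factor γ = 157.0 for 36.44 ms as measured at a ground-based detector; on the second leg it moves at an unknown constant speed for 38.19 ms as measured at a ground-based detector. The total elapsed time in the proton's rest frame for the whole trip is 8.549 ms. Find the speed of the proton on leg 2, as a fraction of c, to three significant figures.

β = 0.976

Leg 1: γ = 157.0; τ_1 = 36.44/157.0 = 0.2321 ms.
Leg 2: speed unknown; τ_2 = 38.19/γ_2.
Total proper time: 0.2321 + τ_2 = 8.549, so τ_2 = 8.549 − 0.2321 = 8.317 ms.
γ_2 = 38.19/8.317 = 4.592; β = √(1 − 1/γ²) = √0.9526.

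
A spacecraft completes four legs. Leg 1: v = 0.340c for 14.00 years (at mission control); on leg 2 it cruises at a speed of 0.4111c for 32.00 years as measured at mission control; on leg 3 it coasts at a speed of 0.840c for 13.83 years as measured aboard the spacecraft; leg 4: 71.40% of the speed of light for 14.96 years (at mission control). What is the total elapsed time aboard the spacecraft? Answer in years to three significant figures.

τ = 66.6 years

Leg 1: γ = 1/√(1 − 0.340²) = 1/√0.8844 = 1.063; τ_1 = 14.00/1.063 = 13.17 years.
Leg 2: γ = 1/√(1 − 0.4111²) = 1/√0.8310 = 1.097; τ_2 = 32.00/1.097 = 29.17 years.
Leg 3: 13.83 years is already measured aboard the spacecraft.
Leg 4: β = 0.7140; γ = 1/√(1 − 0.7140²) = 1/√0.4902 = 1.428; τ_4 = 14.96/1.428 = 10.47 years.
Total: 13.17 + 29.17 + 13.83 + 10.47 years.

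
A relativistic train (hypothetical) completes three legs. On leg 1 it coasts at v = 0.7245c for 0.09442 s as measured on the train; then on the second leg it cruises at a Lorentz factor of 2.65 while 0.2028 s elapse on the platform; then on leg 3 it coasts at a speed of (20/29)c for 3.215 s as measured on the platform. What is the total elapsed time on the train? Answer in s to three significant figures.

Leg 1: 0.09442 s is already measured on the train.
Leg 2: γ = 2.65; τ_2 = 0.2028/2.650 = 0.07653 s.
Leg 3: γ = 1/√(1 − (20/29)²) = 29/21 ≈ 1.381; τ_3 = 3.215/1.381 = 2.328 s.
Total: 0.09442 + 0.07653 + 2.328 s.

τ = 2.50 s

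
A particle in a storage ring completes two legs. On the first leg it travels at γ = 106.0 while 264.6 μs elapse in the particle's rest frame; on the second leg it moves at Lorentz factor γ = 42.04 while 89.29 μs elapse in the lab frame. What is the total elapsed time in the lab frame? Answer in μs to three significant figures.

Leg 1: γ = 106.0; Δt_1 = 106.0 × 264.6 = 2.805×10⁴ μs.
Leg 2: 89.29 μs is already measured in the lab frame.
Total: 2.805×10⁴ + 89.29 μs.

Δt = 2.81×10⁴ μs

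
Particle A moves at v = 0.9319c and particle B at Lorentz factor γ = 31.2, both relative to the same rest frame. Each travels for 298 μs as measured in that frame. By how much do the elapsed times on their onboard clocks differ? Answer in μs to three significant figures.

|τ_A − τ_B| = 98.5 μs

A: γ = 1/√(1 − 0.9319²) = 1/√0.1316 = 2.757; τ_A = 298/2.757 = 108.1 μs.
B: γ = 31.2; τ_B = 298/31.20 = 9.551 μs.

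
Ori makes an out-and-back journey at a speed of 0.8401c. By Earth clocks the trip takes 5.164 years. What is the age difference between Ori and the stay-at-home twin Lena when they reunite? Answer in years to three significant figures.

γ = 1/√(1 − 0.8401²) = 1/√0.2942 = 1.844
Ori's elapsed proper time: τ = 5.164/1.844 = 2.801 years.
Age gap = Δt − τ = 5.164 − 2.801 years.

Δt − τ = 2.36 years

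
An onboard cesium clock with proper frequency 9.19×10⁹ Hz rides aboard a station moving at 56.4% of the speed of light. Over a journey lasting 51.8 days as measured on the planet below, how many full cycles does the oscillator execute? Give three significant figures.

β = 0.564; γ = 1/√(1 − 0.564²) = 1/√0.6819 = 1.211
The oscillator's own cycle count is N = f × τ where τ is the proper time aboard the station. τ = Δt/γ = 51.8/1.211 = 42.78 days = 3.696×10⁶ s.
N = 9.19×10⁹ × 3.696×10⁶ = 3.396×10¹⁶.

N = 3.40×10¹⁶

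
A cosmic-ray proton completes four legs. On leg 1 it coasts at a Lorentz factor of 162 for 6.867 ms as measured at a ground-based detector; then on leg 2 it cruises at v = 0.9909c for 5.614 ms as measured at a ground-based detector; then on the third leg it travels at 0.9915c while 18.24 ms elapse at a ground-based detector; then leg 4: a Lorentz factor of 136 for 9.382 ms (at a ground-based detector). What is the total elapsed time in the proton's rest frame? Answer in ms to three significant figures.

Leg 1: γ = 162; τ_1 = 6.867/162.0 = 0.04239 ms.
Leg 2: γ = 1/√(1 − 0.9909²) = 1/√0.01812 = 7.429; τ_2 = 5.614/7.429 = 0.7556 ms.
Leg 3: γ = 1/√(1 − 0.9915²) = 1/√0.01693 = 7.686; τ_3 = 18.24/7.686 = 2.373 ms.
Leg 4: γ = 136; τ_4 = 9.382/136.0 = 0.06899 ms.
Total: 0.04239 + 0.7556 + 2.373 + 0.06899 ms.

τ = 3.24 ms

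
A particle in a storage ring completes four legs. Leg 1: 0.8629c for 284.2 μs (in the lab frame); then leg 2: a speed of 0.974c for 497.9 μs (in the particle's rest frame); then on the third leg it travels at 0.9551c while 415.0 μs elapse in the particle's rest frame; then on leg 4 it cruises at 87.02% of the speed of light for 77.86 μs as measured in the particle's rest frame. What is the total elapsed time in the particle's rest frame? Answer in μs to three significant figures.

Leg 1: γ = 1/√(1 − 0.8629²) = 1/√0.2554 = 1.979; τ_1 = 284.2/1.979 = 143.6 μs.
Leg 2: 497.9 μs is already measured in the particle's rest frame.
Leg 3: 415.0 μs is already measured in the particle's rest frame.
Leg 4: 77.86 μs is already measured in the particle's rest frame.
Total: 143.6 + 497.9 + 415.0 + 77.86 μs.

τ = 1130 μs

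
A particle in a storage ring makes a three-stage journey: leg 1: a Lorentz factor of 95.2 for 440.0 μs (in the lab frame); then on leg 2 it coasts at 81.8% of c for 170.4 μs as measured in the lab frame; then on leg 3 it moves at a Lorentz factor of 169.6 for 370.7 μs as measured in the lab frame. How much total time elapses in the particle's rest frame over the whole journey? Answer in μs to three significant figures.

Leg 1: γ = 95.2; τ_1 = 440.0/95.20 = 4.622 μs.
Leg 2: β = 0.818; γ = 1/√(1 − 0.818²) = 1/√0.3309 = 1.738; τ_2 = 170.4/1.738 = 98.02 μs.
Leg 3: γ = 169.6; τ_3 = 370.7/169.6 = 2.186 μs.
Total: 4.622 + 98.02 + 2.186 μs.

τ = 105 μs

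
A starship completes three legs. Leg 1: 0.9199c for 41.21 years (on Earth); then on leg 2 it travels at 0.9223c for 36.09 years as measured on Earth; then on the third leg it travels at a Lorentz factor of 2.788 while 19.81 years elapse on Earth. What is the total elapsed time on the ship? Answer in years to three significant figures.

τ = 37.2 years

Leg 1: γ = 1/√(1 − 0.9199²) = 1/√0.1538 = 2.550; τ_1 = 41.21/2.550 = 16.16 years.
Leg 2: γ = 1/√(1 − 0.9223²) = 1/√0.1494 = 2.587; τ_2 = 36.09/2.587 = 13.95 years.
Leg 3: γ = 2.788; τ_3 = 19.81/2.788 = 7.105 years.
Total: 16.16 + 13.95 + 7.105 years.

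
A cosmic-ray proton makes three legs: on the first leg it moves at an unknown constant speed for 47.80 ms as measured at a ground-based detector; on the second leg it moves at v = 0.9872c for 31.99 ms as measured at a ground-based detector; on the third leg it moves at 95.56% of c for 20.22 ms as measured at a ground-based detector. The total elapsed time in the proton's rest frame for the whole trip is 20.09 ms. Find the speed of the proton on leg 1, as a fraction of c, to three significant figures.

β = 0.982

Leg 1: speed unknown; τ_1 = 47.80/γ_1.
Leg 2: γ = 1/√(1 − 0.9872²) = 1/√0.02544 = 6.270; τ_2 = 31.99/6.270 = 5.102 ms.
Leg 3: β = 0.9556; γ = 1/√(1 − 0.9556²) = 1/√0.08683 = 3.394; τ_3 = 20.22/3.394 = 5.958 ms.
Total proper time: τ_1 + 5.102 + 5.958 = 20.09, so τ_1 = 20.09 − 11.06 = 9.030 ms.
γ_1 = 47.80/9.030 = 5.294; β = √(1 − 1/γ²) = √0.9643.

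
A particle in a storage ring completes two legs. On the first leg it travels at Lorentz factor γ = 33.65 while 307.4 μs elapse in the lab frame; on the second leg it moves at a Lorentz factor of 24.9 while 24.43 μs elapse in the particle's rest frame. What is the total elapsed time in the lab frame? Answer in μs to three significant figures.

Δt = 916 μs

Leg 1: 307.4 μs is already measured in the lab frame.
Leg 2: γ = 24.9; Δt_2 = 24.90 × 24.43 = 608.3 μs.
Total: 307.4 + 608.3 μs.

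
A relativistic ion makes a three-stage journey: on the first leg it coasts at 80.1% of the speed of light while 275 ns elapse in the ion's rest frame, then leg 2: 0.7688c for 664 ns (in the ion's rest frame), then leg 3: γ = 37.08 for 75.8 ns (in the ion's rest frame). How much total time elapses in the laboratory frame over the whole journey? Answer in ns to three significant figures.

Δt = 4310 ns

Leg 1: β = 0.801; γ = 1/√(1 − 0.801²) = 1/√0.3584 = 1.670; Δt_1 = 1.670 × 275 = 459.4 ns.
Leg 2: γ = 1/√(1 − 0.7688²) = 1/√0.4089 = 1.564; Δt_2 = 1.564 × 664 = 1038 ns.
Leg 3: γ = 37.08; Δt_3 = 37.08 × 75.8 = 2811 ns.
Total: 459.4 + 1038 + 2811 ns.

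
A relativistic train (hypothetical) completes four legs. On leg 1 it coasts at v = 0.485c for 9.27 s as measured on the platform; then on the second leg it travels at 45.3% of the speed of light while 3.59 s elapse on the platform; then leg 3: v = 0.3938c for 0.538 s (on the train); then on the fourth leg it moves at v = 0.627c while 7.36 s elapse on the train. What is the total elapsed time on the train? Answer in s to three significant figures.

τ = 19.2 s

Leg 1: γ = 1/√(1 − 0.485²) = 1/√0.7648 = 1.143; τ_1 = 9.27/1.143 = 8.107 s.
Leg 2: β = 0.453; γ = 1/√(1 − 0.453²) = 1/√0.7948 = 1.122; τ_2 = 3.59/1.122 = 3.201 s.
Leg 3: 0.538 s is already measured on the train.
Leg 4: 7.36 s is already measured on the train.
Total: 8.107 + 3.201 + 0.5380 + 7.360 s.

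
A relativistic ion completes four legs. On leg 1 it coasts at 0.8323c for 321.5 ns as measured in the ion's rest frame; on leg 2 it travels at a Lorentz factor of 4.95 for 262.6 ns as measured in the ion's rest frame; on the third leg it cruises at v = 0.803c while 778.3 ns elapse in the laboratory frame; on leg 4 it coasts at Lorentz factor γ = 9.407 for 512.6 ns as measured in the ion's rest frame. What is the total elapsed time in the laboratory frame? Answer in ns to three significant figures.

Δt = 7480 ns

Leg 1: γ = 1/√(1 − 0.8323²) = 1/√0.3073 = 1.804; Δt_1 = 1.804 × 321.5 = 580.0 ns.
Leg 2: γ = 4.95; Δt_2 = 4.950 × 262.6 = 1300 ns.
Leg 3: 778.3 ns is already measured in the laboratory frame.
Leg 4: γ = 9.407; Δt_4 = 9.407 × 512.6 = 4822 ns.
Total: 580.0 + 1300 + 778.3 + 4822 ns.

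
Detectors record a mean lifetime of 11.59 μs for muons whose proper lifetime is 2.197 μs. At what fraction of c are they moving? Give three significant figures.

γ = Δt/τ₀ = 11.59/2.197 = 5.275
β = √(1 − 1/γ²) = √(1 − 0.03593) = √0.9641

v = 0.982c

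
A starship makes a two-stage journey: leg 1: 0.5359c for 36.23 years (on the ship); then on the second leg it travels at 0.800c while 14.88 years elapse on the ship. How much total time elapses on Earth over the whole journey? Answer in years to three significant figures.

Leg 1: γ = 1/√(1 − 0.5359²) = 1/√0.7128 = 1.184; Δt_1 = 1.184 × 36.23 = 42.91 years.
Leg 2: γ = 1/√(1 − 0.800²) = 5/3 ≈ 1.667; Δt_2 = 1.667 × 14.88 = 24.80 years.
Total: 42.91 + 24.80 years.

Δt = 67.7 years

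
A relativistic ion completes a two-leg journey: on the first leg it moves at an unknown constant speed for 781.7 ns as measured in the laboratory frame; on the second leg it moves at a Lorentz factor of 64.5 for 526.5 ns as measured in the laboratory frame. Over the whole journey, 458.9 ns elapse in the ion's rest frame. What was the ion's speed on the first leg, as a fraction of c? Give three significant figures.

Leg 1: speed unknown; τ_1 = 781.7/γ_1.
Leg 2: γ = 64.5; τ_2 = 526.5/64.50 = 8.163 ns.
Total proper time: τ_1 + 8.163 = 458.9, so τ_1 = 458.9 − 8.163 = 450.7 ns.
γ_1 = 781.7/450.7 = 1.734; β = √(1 − 1/γ²) = √0.6675.

β = 0.817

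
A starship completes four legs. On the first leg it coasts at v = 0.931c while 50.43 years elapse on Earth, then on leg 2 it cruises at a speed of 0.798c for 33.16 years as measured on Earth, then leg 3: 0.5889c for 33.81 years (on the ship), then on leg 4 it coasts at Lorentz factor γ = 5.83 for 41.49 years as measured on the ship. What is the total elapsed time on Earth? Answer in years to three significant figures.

Leg 1: 50.43 years is already measured on Earth.
Leg 2: 33.16 years is already measured on Earth.
Leg 3: γ = 1/√(1 − 0.5889²) = 1/√0.6532 = 1.237; Δt_3 = 1.237 × 33.81 = 41.83 years.
Leg 4: γ = 5.83; Δt_4 = 5.830 × 41.49 = 241.9 years.
Total: 50.43 + 33.16 + 41.83 + 241.9 years.

Δt = 367 years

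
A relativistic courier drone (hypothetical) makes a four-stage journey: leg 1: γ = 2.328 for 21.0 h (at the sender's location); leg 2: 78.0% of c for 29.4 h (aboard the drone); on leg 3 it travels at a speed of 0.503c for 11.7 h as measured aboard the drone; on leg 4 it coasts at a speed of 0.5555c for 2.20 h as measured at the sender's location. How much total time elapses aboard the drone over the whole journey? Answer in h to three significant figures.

Leg 1: γ = 2.328; τ_1 = 21.0/2.328 = 9.021 h.
Leg 2: 29.4 h is already measured aboard the drone.
Leg 3: 11.7 h is already measured aboard the drone.
Leg 4: γ = 1/√(1 − 0.5555²) = 1/√0.6914 = 1.203; τ_4 = 2.20/1.203 = 1.829 h.
Total: 9.021 + 29.40 + 11.70 + 1.829 h.

τ = 51.9 h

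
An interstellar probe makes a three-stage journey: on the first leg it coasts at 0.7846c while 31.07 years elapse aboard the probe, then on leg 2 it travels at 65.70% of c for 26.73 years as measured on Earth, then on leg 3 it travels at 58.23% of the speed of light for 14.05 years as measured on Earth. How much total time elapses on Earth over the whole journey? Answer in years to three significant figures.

Δt = 90.9 years

Leg 1: γ = 1/√(1 − 0.7846²) = 1/√0.3844 = 1.613; Δt_1 = 1.613 × 31.07 = 50.11 years.
Leg 2: 26.73 years is already measured on Earth.
Leg 3: 14.05 years is already measured on Earth.
Total: 50.11 + 26.73 + 14.05 years.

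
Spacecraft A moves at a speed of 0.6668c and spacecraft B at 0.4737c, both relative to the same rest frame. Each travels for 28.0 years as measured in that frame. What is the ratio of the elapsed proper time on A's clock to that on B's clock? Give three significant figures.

τ_A/τ_B = 0.846

A: γ = 1/√(1 − 0.6668²) = 1/√0.5554 = 1.342. B: γ = 1/√(1 − 0.4737²) = 1/√0.7756 = 1.135.
τ_A/τ_B = γ_B/γ_A = 1.135/1.342 = 0.8462, so τ_A/τ_B = 0.8462.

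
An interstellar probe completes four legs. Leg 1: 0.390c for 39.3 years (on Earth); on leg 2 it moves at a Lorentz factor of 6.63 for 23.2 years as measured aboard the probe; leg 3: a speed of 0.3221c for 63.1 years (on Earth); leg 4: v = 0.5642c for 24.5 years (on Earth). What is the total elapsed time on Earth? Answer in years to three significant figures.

Leg 1: 39.3 years is already measured on Earth.
Leg 2: γ = 6.63; Δt_2 = 6.630 × 23.2 = 153.8 years.
Leg 3: 63.1 years is already measured on Earth.
Leg 4: 24.5 years is already measured on Earth.
Total: 39.30 + 153.8 + 63.10 + 24.50 years.

Δt = 281 years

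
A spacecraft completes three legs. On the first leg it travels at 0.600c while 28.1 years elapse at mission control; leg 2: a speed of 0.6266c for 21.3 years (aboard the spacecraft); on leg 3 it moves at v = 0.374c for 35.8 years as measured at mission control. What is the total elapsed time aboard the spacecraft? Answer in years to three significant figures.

τ = 77.0 years

Leg 1: γ = 1/√(1 − 0.600²) = 5/4 = 1.250; τ_1 = 28.1/1.250 = 22.48 years.
Leg 2: 21.3 years is already measured aboard the spacecraft.
Leg 3: γ = 1/√(1 − 0.374²) = 1/√0.8601 = 1.078; τ_3 = 35.8/1.078 = 33.20 years.
Total: 22.48 + 21.30 + 33.20 years.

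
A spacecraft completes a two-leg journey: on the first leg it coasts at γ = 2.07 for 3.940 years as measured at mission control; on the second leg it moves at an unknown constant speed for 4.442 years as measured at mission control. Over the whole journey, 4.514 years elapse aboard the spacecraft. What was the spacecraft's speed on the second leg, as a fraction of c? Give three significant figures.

Leg 1: γ = 2.07; τ_1 = 3.940/2.070 = 1.903 years.
Leg 2: speed unknown; τ_2 = 4.442/γ_2.
Total proper time: 1.903 + τ_2 = 4.514, so τ_2 = 4.514 − 1.903 = 2.611 years.
γ_2 = 4.442/2.611 = 1.702; β = √(1 − 1/γ²) = √0.6546.

β = 0.809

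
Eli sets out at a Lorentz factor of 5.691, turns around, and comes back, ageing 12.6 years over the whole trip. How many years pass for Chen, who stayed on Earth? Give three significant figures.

γ = 5.691
Earth-frame duration is the dilated interval: Δt = γτ = 5.691 × 12.6 years.

Δt = 71.7 years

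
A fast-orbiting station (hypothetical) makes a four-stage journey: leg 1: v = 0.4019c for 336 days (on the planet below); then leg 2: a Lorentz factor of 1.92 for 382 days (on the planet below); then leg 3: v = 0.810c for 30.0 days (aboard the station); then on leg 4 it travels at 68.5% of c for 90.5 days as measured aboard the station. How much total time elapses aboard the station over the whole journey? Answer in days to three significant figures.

τ = 627 days

Leg 1: γ = 1/√(1 − 0.4019²) = 1/√0.8385 = 1.092; τ_1 = 336/1.092 = 307.7 days.
Leg 2: γ = 1.92; τ_2 = 382/1.920 = 199.0 days.
Leg 3: 30.0 days is already measured aboard the station.
Leg 4: 90.5 days is already measured aboard the station.
Total: 307.7 + 199.0 + 30.00 + 90.50 days.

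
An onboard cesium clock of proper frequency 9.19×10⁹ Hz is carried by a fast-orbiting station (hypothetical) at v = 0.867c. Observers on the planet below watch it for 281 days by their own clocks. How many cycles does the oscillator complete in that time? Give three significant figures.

N = 1.11×10¹⁷

γ = 1/√(1 − 0.867²) = 1/√0.2483 = 2.007
During 281 days of lab time, the oscillator's proper time advances by τ = Δt/γ = 281/2.007 = 140.0 days = 1.210×10⁷ s.
N = f × τ = 9.19×10⁹ × 1.210×10⁷ = 1.112×10¹⁷.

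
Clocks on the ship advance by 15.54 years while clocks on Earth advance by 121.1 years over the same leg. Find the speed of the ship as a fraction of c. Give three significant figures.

v = 0.992c

The proper time is measured on the ship (both events occur at the ship's location); Δt is measured on Earth. γ = Δt/τ = 121.1/15.54 = 7.793.
β = √(1 − 1/γ²) = √(1 − 0.01647) = √0.9835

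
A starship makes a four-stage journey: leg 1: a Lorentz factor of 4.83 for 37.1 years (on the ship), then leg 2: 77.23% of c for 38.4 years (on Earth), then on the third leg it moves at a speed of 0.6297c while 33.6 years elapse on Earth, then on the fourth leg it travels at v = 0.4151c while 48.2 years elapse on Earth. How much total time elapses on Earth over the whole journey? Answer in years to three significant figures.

Leg 1: γ = 4.83; Δt_1 = 4.830 × 37.1 = 179.2 years.
Leg 2: 38.4 years is already measured on Earth.
Leg 3: 33.6 years is already measured on Earth.
Leg 4: 48.2 years is already measured on Earth.
Total: 179.2 + 38.40 + 33.60 + 48.20 years.

Δt = 299 years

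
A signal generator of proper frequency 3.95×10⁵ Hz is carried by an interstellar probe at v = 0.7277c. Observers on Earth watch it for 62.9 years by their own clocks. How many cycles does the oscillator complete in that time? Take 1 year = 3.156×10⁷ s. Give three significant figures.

γ = 1/√(1 − 0.7277²) = 1/√0.4705 = 1.458
During 62.9 years of lab time, the oscillator's proper time advances by τ = Δt/γ = 62.9/1.458 = 43.14 years = 1.362×10⁹ s.
N = f × τ = 3.95×10⁵ × 1.362×10⁹ = 5.378×10¹⁴.

N = 5.38×10¹⁴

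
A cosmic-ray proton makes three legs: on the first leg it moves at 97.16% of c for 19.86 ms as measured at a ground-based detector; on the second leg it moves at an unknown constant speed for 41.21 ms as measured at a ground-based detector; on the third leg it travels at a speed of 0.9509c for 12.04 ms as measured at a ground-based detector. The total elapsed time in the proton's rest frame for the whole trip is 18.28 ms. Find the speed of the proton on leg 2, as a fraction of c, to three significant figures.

Leg 1: β = 0.9716; γ = 1/√(1 − 0.9716²) = 1/√0.05599 = 4.226; τ_1 = 19.86/4.226 = 4.699 ms.
Leg 2: speed unknown; τ_2 = 41.21/γ_2.
Leg 3: γ = 1/√(1 − 0.9509²) = 1/√0.09579 = 3.231; τ_3 = 12.04/3.231 = 3.726 ms.
Total proper time: 4.699 + τ_2 + 3.726 = 18.28, so τ_2 = 18.28 − 8.426 = 9.854 ms.
γ_2 = 41.21/9.854 = 4.182; β = √(1 − 1/γ²) = √0.9428.

β = 0.971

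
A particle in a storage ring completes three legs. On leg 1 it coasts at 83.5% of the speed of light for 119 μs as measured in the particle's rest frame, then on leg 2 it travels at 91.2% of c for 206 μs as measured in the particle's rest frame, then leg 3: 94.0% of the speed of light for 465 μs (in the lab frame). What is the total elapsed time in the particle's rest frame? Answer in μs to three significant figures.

Leg 1: 119 μs is already measured in the particle's rest frame.
Leg 2: 206 μs is already measured in the particle's rest frame.
Leg 3: β = 0.940; γ = 1/√(1 − 0.940²) = 1/√0.1164 = 2.931; τ_3 = 465/2.931 = 158.6 μs.
Total: 119.0 + 206.0 + 158.6 μs.

τ = 484 μs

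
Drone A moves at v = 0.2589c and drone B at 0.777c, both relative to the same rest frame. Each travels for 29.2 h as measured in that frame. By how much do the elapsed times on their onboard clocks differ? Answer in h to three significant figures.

|τ_A − τ_B| = 9.82 h

A: γ = 1/√(1 − 0.2589²) = 1/√0.9330 = 1.035; τ_A = 29.2/1.035 = 28.20 h.
B: γ = 1/√(1 − 0.777²) = 1/√0.3963 = 1.589; τ_B = 29.2/1.589 = 18.38 h.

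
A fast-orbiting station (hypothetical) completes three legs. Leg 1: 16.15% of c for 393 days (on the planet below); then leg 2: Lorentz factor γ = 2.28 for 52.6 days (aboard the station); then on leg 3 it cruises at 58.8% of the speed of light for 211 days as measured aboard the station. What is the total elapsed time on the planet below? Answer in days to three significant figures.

Leg 1: 393 days is already measured on the planet below.
Leg 2: γ = 2.28; Δt_2 = 2.280 × 52.6 = 119.9 days.
Leg 3: β = 0.588; γ = 1/√(1 − 0.588²) = 1/√0.6543 = 1.236; Δt_3 = 1.236 × 211 = 260.9 days.
Total: 393.0 + 119.9 + 260.9 days.

Δt = 774 days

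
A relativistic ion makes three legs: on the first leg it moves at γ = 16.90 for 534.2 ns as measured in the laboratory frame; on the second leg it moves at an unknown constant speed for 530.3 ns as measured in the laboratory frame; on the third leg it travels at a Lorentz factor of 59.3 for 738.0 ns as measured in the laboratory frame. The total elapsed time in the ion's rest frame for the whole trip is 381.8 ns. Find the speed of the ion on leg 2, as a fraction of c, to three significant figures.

Leg 1: γ = 16.90; τ_1 = 534.2/16.90 = 31.61 ns.
Leg 2: speed unknown; τ_2 = 530.3/γ_2.
Leg 3: γ = 59.3; τ_3 = 738.0/59.30 = 12.45 ns.
Total proper time: 31.61 + τ_2 + 12.45 = 381.8, so τ_2 = 381.8 − 44.05 = 337.7 ns.
γ_2 = 530.3/337.7 = 1.570; β = √(1 − 1/γ²) = √0.5944.

β = 0.771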